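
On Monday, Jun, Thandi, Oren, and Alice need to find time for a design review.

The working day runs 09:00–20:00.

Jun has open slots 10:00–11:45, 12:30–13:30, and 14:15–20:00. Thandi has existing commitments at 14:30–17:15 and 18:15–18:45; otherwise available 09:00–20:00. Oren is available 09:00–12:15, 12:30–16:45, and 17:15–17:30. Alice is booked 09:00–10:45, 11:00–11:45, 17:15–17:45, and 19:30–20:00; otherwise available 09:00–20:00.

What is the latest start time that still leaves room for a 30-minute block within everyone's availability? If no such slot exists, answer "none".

Thandi free within 09:00–20:00: 09:00–14:30, 17:15–18:15, 18:45–20:00.
Alice free within 09:00–20:00: 10:45–11:00, 11:45–17:15, 17:45–19:30.
Jun ∩ Thandi: 10:00–11:45, 12:30–13:30, 14:15–14:30, 17:15–18:15, 18:45–20:00.
Jun ∩ Thandi ∩ Oren: 10:00–11:45, 12:30–13:30, 14:15–14:30, 17:15–17:30.
Jun ∩ Thandi ∩ Oren ∩ Alice: 10:45–11:00, 12:30–13:30, 14:15–14:30.
Windows ≥ 30 min: 12:30–13:30.
Latest start in the last window 12:30–13:30 is 13:30 − 30 min = 13:00.

13:00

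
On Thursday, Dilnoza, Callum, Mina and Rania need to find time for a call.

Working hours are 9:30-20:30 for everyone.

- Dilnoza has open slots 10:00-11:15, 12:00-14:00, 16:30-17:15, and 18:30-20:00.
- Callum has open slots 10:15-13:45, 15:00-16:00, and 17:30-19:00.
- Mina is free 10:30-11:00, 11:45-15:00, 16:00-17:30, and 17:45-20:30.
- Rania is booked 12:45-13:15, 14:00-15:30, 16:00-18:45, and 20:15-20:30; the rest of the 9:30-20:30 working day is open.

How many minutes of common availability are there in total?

120 minutes

Rania free within 09:30–20:30: 09:30–12:45, 13:15–14:00, 15:30–16:00, 18:45–20:15.
Dilnoza ∩ Callum: 10:15–11:15, 12:00–13:45, 18:30–19:00.
Dilnoza ∩ Callum ∩ Mina: 10:30–11:00, 12:00–13:45, 18:30–19:00.
Dilnoza ∩ Callum ∩ Mina ∩ Rania: 10:30–11:00, 12:00–12:45, 13:15–13:45, 18:45–19:00.
Total common minutes: 30 + 45 + 30 + 15 = 120.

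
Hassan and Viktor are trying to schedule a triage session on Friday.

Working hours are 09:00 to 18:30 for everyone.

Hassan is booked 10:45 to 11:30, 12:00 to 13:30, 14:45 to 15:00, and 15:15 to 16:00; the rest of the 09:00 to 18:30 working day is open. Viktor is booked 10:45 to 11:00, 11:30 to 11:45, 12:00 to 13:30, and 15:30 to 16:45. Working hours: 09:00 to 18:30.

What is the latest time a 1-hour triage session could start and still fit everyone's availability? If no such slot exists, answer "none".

17:30

Hassan free within 09:00–18:30: 09:00–10:45, 11:30–12:00, 13:30–14:45, 15:00–15:15, 16:00–18:30.
Viktor free within 09:00–18:30: 09:00–10:45, 11:00–11:30, 11:45–12:00, 13:30–15:30, 16:45–18:30.
Hassan ∩ Viktor: 09:00–10:45, 11:45–12:00, 13:30–14:45, 15:00–15:15, 16:45–18:30.
Windows ≥ 60 min: 09:00–10:45, 13:30–14:45, 16:45–18:30.
Latest start in the last window 16:45–18:30 is 18:30 − 60 min = 17:30.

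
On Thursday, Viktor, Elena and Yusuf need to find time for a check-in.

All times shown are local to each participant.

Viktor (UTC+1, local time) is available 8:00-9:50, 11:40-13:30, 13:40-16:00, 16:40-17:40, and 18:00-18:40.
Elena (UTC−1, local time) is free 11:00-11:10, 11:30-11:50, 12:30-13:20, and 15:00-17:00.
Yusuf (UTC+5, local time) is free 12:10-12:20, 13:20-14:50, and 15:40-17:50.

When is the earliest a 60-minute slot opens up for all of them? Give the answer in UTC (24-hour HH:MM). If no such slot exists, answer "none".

none

Viktor → UTC: 07:00–08:50, 10:40–12:30, 12:40–15:00, 15:40–16:40, 17:00–17:40.
Elena → UTC: 12:00–12:10, 12:30–12:50, 13:30–14:20, 16:00–18:00.
Yusuf → UTC: 07:10–07:20, 08:20–09:50, 10:40–12:50.
Viktor ∩ Elena: 12:00–12:10, 12:40–12:50, 13:30–14:20, 16:00–16:40, 17:00–17:40.
Viktor ∩ Elena ∩ Yusuf: 12:00–12:10, 12:40–12:50.
Windows ≥ 60 min: (none).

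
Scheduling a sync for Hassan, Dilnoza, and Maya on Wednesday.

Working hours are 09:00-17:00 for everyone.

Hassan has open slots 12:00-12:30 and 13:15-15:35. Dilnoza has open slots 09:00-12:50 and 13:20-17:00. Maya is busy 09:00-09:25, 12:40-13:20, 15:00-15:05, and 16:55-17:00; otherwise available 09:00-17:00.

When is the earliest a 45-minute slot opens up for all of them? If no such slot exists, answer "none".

Maya free within 09:00–17:00: 09:25–12:40, 13:20–15:00, 15:05–16:55.
Hassan ∩ Dilnoza: 12:00–12:30, 13:20–15:35.
Hassan ∩ Dilnoza ∩ Maya: 12:00–12:30, 13:20–15:00, 15:05–15:35.
Windows ≥ 45 min: 13:20–15:00.
Earliest such window starts at 13:20.

13:20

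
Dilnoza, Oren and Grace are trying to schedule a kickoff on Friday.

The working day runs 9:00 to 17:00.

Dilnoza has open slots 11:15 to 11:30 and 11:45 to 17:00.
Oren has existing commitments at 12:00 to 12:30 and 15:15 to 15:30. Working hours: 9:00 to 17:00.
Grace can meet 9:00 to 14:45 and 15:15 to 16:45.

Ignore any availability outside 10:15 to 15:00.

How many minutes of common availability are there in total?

Oren free within 09:00–17:00: 09:00–12:00, 12:30–15:15, 15:30–17:00.
Dilnoza ∩ Oren: 11:15–11:30, 11:45–12:00, 12:30–15:15, 15:30–17:00.
Dilnoza ∩ Oren ∩ Grace: 11:15–11:30, 11:45–12:00, 12:30–14:45, 15:30–16:45.
Restricted to 10:15–15:00: 11:15–11:30, 11:45–12:00, 12:30–14:45.
Total common minutes: 15 + 15 + 135 = 165.

165 minutes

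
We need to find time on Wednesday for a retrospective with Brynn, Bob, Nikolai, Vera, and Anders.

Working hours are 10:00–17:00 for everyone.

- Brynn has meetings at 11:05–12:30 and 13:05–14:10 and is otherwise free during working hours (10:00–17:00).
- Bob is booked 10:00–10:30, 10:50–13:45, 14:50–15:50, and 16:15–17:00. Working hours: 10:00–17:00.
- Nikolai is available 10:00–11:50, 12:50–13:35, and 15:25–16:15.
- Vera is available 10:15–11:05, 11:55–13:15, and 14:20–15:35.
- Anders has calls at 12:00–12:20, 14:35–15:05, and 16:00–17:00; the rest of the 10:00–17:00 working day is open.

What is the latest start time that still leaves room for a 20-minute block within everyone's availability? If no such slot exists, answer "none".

Brynn free within 10:00–17:00: 10:00–11:05, 12:30–13:05, 14:10–17:00.
Bob free within 10:00–17:00: 10:30–10:50, 13:45–14:50, 15:50–16:15.
Anders free within 10:00–17:00: 10:00–12:00, 12:20–14:35, 15:05–16:00.
Brynn ∩ Bob: 10:30–10:50, 14:10–14:50, 15:50–16:15.
Brynn ∩ Bob ∩ Nikolai: 10:30–10:50, 15:50–16:15.
Brynn ∩ Bob ∩ Nikolai ∩ Vera: 10:30–10:50.
Brynn ∩ Bob ∩ Nikolai ∩ Vera ∩ Anders: 10:30–10:50.
Windows ≥ 20 min: 10:30–10:50.
Latest start in the last window 10:30–10:50 is 10:50 − 20 min = 10:30.

10:30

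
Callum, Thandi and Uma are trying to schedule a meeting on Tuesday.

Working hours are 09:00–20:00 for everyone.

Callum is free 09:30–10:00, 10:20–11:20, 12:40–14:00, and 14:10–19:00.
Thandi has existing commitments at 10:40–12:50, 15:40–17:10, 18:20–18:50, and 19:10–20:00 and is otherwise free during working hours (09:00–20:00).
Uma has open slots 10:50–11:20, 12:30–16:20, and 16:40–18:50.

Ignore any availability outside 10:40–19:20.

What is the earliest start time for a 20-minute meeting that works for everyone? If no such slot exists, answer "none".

Thandi free within 09:00–20:00: 09:00–10:40, 12:50–15:40, 17:10–18:20, 18:50–19:10.
Callum ∩ Thandi: 09:30–10:00, 10:20–10:40, 12:50–14:00, 14:10–15:40, 17:10–18:20, 18:50–19:00.
Callum ∩ Thandi ∩ Uma: 12:50–14:00, 14:10–15:40, 17:10–18:20.
Restricted to 10:40–19:20: 12:50–14:00, 14:10–15:40, 17:10–18:20.
Windows ≥ 20 min: 12:50–14:00, 14:10–15:40, 17:10–18:20.
Earliest such window starts at 12:50.

12:50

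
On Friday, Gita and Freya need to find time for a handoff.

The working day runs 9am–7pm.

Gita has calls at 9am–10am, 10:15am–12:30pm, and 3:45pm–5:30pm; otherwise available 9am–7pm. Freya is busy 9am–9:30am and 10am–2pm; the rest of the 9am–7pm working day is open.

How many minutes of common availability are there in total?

Gita free within 09:00–19:00: 10:00–10:15, 12:30–15:45, 17:30–19:00.
Freya free within 09:00–19:00: 09:30–10:00, 14:00–19:00.
Gita ∩ Freya: 14:00–15:45, 17:30–19:00.
Total common minutes: 105 + 90 = 195.

195 minutes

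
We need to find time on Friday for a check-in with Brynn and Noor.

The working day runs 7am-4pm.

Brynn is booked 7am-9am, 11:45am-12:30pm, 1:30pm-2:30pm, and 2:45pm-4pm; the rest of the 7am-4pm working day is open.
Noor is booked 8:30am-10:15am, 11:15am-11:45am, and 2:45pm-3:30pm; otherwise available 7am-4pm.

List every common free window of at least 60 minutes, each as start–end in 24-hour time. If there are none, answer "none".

10:15–11:15, 12:30–13:30

Brynn free within 07:00–16:00: 09:00–11:45, 12:30–13:30, 14:30–14:45.
Noor free within 07:00–16:00: 07:00–08:30, 10:15–11:15, 11:45–14:45, 15:30–16:00.
Brynn ∩ Noor: 10:15–11:15, 12:30–13:30, 14:30–14:45.
Windows ≥ 60 min: 10:15–11:15, 12:30–13:30.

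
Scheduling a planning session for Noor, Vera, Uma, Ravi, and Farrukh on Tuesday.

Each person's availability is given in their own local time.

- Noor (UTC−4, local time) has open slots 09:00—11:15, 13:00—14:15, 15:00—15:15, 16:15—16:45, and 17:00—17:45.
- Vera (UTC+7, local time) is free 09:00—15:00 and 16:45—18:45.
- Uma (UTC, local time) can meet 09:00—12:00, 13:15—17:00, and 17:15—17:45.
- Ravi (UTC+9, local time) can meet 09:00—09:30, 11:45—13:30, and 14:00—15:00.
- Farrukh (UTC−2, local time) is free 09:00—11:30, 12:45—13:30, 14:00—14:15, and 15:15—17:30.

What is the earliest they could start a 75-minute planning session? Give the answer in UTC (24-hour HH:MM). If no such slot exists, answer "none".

none

Noor → UTC: 13:00–15:15, 17:00–18:15, 19:00–19:15, 20:15–20:45, 21:00–21:45.
Vera → UTC: 02:00–08:00, 09:45–11:45.
Uma → UTC: 09:00–12:00, 13:15–17:00, 17:15–17:45.
Ravi → UTC: 00:00–00:30, 02:45–04:30, 05:00–06:00.
Farrukh → UTC: 11:00–13:30, 14:45–15:30, 16:00–16:15, 17:15–19:30.
Noor ∩ Vera: (none).
Noor ∩ Vera ∩ Uma: (none).
Noor ∩ Vera ∩ Uma ∩ Ravi: (none).
Noor ∩ Vera ∩ Uma ∩ Ravi ∩ Farrukh: (none).
Windows ≥ 75 min: (none).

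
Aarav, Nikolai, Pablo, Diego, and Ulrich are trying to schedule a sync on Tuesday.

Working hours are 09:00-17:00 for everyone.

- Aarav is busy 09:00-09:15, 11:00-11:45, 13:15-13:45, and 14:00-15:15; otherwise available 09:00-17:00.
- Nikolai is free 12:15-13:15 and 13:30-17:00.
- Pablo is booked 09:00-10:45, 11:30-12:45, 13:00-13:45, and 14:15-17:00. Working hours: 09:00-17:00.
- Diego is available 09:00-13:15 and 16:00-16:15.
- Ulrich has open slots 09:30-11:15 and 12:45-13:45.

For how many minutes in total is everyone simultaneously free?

15 minutes

Aarav free within 09:00–17:00: 09:15–11:00, 11:45–13:15, 13:45–14:00, 15:15–17:00.
Pablo free within 09:00–17:00: 10:45–11:30, 12:45–13:00, 13:45–14:15.
Aarav ∩ Nikolai: 12:15–13:15, 13:45–14:00, 15:15–17:00.
Aarav ∩ Nikolai ∩ Pablo: 12:45–13:00, 13:45–14:00.
Aarav ∩ Nikolai ∩ Pablo ∩ Diego: 12:45–13:00.
Aarav ∩ Nikolai ∩ Pablo ∩ Diego ∩ Ulrich: 12:45–13:00.
Total common minutes: 15.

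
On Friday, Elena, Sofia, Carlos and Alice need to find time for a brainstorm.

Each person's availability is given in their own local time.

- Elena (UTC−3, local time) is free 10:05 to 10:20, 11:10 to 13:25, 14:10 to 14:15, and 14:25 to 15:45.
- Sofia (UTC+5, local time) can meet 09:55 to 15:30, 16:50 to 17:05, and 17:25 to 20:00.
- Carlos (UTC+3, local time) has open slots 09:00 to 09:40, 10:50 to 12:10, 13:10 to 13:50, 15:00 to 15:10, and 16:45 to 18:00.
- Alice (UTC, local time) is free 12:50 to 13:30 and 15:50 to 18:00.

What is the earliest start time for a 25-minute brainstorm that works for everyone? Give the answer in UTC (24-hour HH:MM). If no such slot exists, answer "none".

none

Elena → UTC: 13:05–13:20, 14:10–16:25, 17:10–17:15, 17:25–18:45.
Sofia → UTC: 04:55–10:30, 11:50–12:05, 12:25–15:00.
Carlos → UTC: 06:00–06:40, 07:50–09:10, 10:10–10:50, 12:00–12:10, 13:45–15:00.
Alice → UTC: 12:50–13:30, 15:50–18:00.
Elena ∩ Sofia: 13:05–13:20, 14:10–15:00.
Elena ∩ Sofia ∩ Carlos: 14:10–15:00.
Elena ∩ Sofia ∩ Carlos ∩ Alice: (none).
Windows ≥ 25 min: (none).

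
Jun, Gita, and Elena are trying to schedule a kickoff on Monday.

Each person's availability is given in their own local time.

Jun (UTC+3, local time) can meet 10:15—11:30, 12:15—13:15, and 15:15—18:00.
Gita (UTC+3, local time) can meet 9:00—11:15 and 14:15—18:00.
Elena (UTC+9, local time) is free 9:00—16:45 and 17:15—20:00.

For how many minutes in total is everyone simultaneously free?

Jun → UTC: 07:15–08:30, 09:15–10:15, 12:15–15:00.
Gita → UTC: 06:00–08:15, 11:15–15:00.
Elena → UTC: 00:00–07:45, 08:15–11:00.
Jun ∩ Gita: 07:15–08:15, 12:15–15:00.
Jun ∩ Gita ∩ Elena: 07:15–07:45.
Total common minutes: 30.

30 minutes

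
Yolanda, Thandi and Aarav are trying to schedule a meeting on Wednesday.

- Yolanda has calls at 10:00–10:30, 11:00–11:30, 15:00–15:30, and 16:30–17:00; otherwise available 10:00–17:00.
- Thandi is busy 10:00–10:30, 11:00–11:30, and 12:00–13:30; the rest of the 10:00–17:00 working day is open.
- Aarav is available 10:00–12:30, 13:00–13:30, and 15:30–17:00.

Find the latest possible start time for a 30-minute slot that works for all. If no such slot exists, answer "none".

16:00

Yolanda free within 10:00–17:00: 10:30–11:00, 11:30–15:00, 15:30–16:30.
Thandi free within 10:00–17:00: 10:30–11:00, 11:30–12:00, 13:30–17:00.
Yolanda ∩ Thandi: 10:30–11:00, 11:30–12:00, 13:30–15:00, 15:30–16:30.
Yolanda ∩ Thandi ∩ Aarav: 10:30–11:00, 11:30–12:00, 15:30–16:30.
Windows ≥ 30 min: 10:30–11:00, 11:30–12:00, 15:30–16:30.
Latest start in the last window 15:30–16:30 is 16:30 − 30 min = 16:00.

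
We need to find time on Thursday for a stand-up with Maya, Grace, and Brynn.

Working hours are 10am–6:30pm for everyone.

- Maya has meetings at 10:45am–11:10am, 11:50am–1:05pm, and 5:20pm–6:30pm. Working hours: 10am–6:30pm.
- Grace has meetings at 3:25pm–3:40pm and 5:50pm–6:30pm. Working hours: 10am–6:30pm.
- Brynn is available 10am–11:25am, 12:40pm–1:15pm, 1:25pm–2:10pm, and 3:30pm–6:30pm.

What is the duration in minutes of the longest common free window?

Maya free within 10:00–18:30: 10:00–10:45, 11:10–11:50, 13:05–17:20.
Grace free within 10:00–18:30: 10:00–15:25, 15:40–17:50.
Maya ∩ Grace: 10:00–10:45, 11:10–11:50, 13:05–15:25, 15:40–17:20.
Maya ∩ Grace ∩ Brynn: 10:00–10:45, 11:10–11:25, 13:05–13:15, 13:25–14:10, 15:40–17:20.
Common window lengths: 45, 15, 10, 45, 100 min; longest is 100.

100 minutes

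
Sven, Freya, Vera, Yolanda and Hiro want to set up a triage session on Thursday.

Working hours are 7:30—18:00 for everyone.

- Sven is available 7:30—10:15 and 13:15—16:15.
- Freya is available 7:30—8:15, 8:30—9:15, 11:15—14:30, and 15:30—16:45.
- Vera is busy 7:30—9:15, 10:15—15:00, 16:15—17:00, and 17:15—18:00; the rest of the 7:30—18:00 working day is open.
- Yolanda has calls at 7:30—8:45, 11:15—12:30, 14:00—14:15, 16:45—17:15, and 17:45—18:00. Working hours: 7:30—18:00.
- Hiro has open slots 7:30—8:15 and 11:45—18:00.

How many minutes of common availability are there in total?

Vera free within 07:30–18:00: 09:15–10:15, 15:00–16:15, 17:00–17:15.
Yolanda free within 07:30–18:00: 08:45–11:15, 12:30–14:00, 14:15–16:45, 17:15–17:45.
Sven ∩ Freya: 07:30–08:15, 08:30–09:15, 13:15–14:30, 15:30–16:15.
Sven ∩ Freya ∩ Vera: 15:30–16:15.
Sven ∩ Freya ∩ Vera ∩ Yolanda: 15:30–16:15.
Sven ∩ Freya ∩ Vera ∩ Yolanda ∩ Hiro: 15:30–16:15.
Total common minutes: 45.

45 minutes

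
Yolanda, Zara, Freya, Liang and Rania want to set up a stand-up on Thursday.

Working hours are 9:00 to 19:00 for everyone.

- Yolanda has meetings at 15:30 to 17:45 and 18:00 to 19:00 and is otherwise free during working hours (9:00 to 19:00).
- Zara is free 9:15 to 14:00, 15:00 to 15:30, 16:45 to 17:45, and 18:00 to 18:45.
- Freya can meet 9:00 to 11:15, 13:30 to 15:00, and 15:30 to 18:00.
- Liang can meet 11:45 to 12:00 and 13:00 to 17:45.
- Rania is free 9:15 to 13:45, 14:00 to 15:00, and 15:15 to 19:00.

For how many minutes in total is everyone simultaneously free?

15 minutes

Yolanda free within 09:00–19:00: 09:00–15:30, 17:45–18:00.
Yolanda ∩ Zara: 09:15–14:00, 15:00–15:30.
Yolanda ∩ Zara ∩ Freya: 09:15–11:15, 13:30–14:00.
Yolanda ∩ Zara ∩ Freya ∩ Liang: 13:30–14:00.
Yolanda ∩ Zara ∩ Freya ∩ Liang ∩ Rania: 13:30–13:45.
Total common minutes: 15.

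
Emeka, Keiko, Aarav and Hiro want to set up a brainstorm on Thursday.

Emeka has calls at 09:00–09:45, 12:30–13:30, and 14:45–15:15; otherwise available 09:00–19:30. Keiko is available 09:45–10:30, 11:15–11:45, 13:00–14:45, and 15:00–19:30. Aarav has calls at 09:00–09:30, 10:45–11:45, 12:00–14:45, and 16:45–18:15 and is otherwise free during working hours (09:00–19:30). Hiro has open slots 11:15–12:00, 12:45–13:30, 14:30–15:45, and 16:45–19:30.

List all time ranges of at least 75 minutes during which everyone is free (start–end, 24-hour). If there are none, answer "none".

18:15–19:30

Emeka free within 09:00–19:30: 09:45–12:30, 13:30–14:45, 15:15–19:30.
Aarav free within 09:00–19:30: 09:30–10:45, 11:45–12:00, 14:45–16:45, 18:15–19:30.
Emeka ∩ Keiko: 09:45–10:30, 11:15–11:45, 13:30–14:45, 15:15–19:30.
Emeka ∩ Keiko ∩ Aarav: 09:45–10:30, 15:15–16:45, 18:15–19:30.
Emeka ∩ Keiko ∩ Aarav ∩ Hiro: 15:15–15:45, 18:15–19:30.
Windows ≥ 75 min: 18:15–19:30.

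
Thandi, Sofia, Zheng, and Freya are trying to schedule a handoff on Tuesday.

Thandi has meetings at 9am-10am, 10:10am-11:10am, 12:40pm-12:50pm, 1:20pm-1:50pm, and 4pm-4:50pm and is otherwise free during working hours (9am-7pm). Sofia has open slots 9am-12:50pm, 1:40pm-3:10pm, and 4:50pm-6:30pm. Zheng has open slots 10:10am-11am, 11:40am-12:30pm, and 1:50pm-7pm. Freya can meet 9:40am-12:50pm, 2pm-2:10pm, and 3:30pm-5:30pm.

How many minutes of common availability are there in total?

Thandi free within 09:00–19:00: 10:00–10:10, 11:10–12:40, 12:50–13:20, 13:50–16:00, 16:50–19:00.
Thandi ∩ Sofia: 10:00–10:10, 11:10–12:40, 13:50–15:10, 16:50–18:30.
Thandi ∩ Sofia ∩ Zheng: 11:40–12:30, 13:50–15:10, 16:50–18:30.
Thandi ∩ Sofia ∩ Zheng ∩ Freya: 11:40–12:30, 14:00–14:10, 16:50–17:30.
Total common minutes: 50 + 10 + 40 = 100.

100 minutes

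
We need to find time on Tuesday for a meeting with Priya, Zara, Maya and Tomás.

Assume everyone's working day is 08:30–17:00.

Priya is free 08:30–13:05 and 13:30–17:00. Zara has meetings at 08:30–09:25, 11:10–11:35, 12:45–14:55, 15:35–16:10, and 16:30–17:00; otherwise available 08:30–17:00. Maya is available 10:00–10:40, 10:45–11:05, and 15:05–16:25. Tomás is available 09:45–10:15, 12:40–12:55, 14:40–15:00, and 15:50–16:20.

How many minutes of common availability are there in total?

Zara free within 08:30–17:00: 09:25–11:10, 11:35–12:45, 14:55–15:35, 16:10–16:30.
Priya ∩ Zara: 09:25–11:10, 11:35–12:45, 14:55–15:35, 16:10–16:30.
Priya ∩ Zara ∩ Maya: 10:00–10:40, 10:45–11:05, 15:05–15:35, 16:10–16:25.
Priya ∩ Zara ∩ Maya ∩ Tomás: 10:00–10:15, 16:10–16:20.
Total common minutes: 15 + 10 = 25.

25 minutes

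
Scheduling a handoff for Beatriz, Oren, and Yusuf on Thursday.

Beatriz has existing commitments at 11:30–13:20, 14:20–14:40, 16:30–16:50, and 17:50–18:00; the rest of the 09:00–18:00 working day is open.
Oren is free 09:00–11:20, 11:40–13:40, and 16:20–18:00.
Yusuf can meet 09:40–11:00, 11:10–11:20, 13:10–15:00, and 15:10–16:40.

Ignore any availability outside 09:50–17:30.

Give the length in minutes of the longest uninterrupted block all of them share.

70 minutes

Beatriz free within 09:00–18:00: 09:00–11:30, 13:20–14:20, 14:40–16:30, 16:50–17:50.
Beatriz ∩ Oren: 09:00–11:20, 13:20–13:40, 16:20–16:30, 16:50–17:50.
Beatriz ∩ Oren ∩ Yusuf: 09:40–11:00, 11:10–11:20, 13:20–13:40, 16:20–16:30.
Restricted to 09:50–17:30: 09:50–11:00, 11:10–11:20, 13:20–13:40, 16:20–16:30.
Common window lengths: 70, 10, 20, 10 min; longest is 70.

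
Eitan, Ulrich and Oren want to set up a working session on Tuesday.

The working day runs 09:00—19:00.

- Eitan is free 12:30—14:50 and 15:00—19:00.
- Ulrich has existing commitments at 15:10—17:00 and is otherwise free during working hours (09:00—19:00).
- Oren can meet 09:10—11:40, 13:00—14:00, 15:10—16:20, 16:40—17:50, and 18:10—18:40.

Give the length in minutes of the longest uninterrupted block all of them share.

Ulrich free within 09:00–19:00: 09:00–15:10, 17:00–19:00.
Eitan ∩ Ulrich: 12:30–14:50, 15:00–15:10, 17:00–19:00.
Eitan ∩ Ulrich ∩ Oren: 13:00–14:00, 17:00–17:50, 18:10–18:40.
Common window lengths: 60, 50, 30 min; longest is 60.

60 minutes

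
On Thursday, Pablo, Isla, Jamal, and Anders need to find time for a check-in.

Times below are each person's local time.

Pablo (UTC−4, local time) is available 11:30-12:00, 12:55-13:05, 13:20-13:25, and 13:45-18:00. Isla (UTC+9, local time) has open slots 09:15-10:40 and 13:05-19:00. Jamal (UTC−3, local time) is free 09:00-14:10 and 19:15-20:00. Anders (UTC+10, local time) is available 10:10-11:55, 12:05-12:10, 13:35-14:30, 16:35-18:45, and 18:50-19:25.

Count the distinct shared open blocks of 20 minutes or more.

Pablo → UTC: 15:30–16:00, 16:55–17:05, 17:20–17:25, 17:45–22:00.
Isla → UTC: 00:15–01:40, 04:05–10:00.
Jamal → UTC: 12:00–17:10, 22:15–23:00.
Anders → UTC: 00:10–01:55, 02:05–02:10, 03:35–04:30, 06:35–08:45, 08:50–09:25.
Pablo ∩ Isla: (none).
Pablo ∩ Isla ∩ Jamal: (none).
Pablo ∩ Isla ∩ Jamal ∩ Anders: (none).
Windows ≥ 20 min: (none).
That's 0 windows.

0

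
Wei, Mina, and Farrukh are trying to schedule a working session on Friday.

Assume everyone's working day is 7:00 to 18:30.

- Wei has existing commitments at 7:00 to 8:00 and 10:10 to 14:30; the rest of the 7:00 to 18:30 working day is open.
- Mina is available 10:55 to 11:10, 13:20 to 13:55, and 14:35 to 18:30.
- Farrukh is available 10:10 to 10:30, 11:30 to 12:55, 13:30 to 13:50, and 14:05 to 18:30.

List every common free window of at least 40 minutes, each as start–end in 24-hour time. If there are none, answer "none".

Wei free within 07:00–18:30: 08:00–10:10, 14:30–18:30.
Wei ∩ Mina: 14:35–18:30.
Wei ∩ Mina ∩ Farrukh: 14:35–18:30.
Windows ≥ 40 min: 14:35–18:30.

14:35–18:30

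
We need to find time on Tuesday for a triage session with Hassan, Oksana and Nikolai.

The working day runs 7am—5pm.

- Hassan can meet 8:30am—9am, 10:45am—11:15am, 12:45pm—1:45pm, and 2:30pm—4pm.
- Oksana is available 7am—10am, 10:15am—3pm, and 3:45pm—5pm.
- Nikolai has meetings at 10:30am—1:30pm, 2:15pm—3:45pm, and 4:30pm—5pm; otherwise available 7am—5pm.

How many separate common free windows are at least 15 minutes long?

Nikolai free within 07:00–17:00: 07:00–10:30, 13:30–14:15, 15:45–16:30.
Hassan ∩ Oksana: 08:30–09:00, 10:45–11:15, 12:45–13:45, 14:30–15:00, 15:45–16:00.
Hassan ∩ Oksana ∩ Nikolai: 08:30–09:00, 13:30–13:45, 15:45–16:00.
Windows ≥ 15 min: 08:30–09:00, 13:30–13:45, 15:45–16:00.
That's 3 windows.

3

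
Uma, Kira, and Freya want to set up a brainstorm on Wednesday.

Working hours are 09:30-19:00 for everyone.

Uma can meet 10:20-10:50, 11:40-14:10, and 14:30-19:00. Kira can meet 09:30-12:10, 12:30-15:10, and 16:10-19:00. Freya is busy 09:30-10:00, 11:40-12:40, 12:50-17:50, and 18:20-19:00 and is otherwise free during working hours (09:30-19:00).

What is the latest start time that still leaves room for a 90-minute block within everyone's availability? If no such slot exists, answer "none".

none

Freya free within 09:30–19:00: 10:00–11:40, 12:40–12:50, 17:50–18:20.
Uma ∩ Kira: 10:20–10:50, 11:40–12:10, 12:30–14:10, 14:30–15:10, 16:10–19:00.
Uma ∩ Kira ∩ Freya: 10:20–10:50, 12:40–12:50, 17:50–18:20.
Windows ≥ 90 min: (none).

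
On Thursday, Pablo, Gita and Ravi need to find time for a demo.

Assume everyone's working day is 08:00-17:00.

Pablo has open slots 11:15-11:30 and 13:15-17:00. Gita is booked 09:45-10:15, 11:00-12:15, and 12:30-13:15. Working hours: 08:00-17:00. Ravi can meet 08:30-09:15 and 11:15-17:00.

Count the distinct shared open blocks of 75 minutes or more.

1

Gita free within 08:00–17:00: 08:00–09:45, 10:15–11:00, 12:15–12:30, 13:15–17:00.
Pablo ∩ Gita: 13:15–17:00.
Pablo ∩ Gita ∩ Ravi: 13:15–17:00.
Windows ≥ 75 min: 13:15–17:00.
That's 1 window.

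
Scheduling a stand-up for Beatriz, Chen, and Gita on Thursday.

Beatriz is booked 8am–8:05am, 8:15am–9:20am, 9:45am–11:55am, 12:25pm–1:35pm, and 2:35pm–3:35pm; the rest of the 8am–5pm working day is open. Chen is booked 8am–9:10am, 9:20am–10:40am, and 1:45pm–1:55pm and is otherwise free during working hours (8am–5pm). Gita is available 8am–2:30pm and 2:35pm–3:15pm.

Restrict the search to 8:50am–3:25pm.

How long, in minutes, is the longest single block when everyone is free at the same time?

Beatriz free within 08:00–17:00: 08:05–08:15, 09:20–09:45, 11:55–12:25, 13:35–14:35, 15:35–17:00.
Chen free within 08:00–17:00: 09:10–09:20, 10:40–13:45, 13:55–17:00.
Beatriz ∩ Chen: 11:55–12:25, 13:35–13:45, 13:55–14:35, 15:35–17:00.
Beatriz ∩ Chen ∩ Gita: 11:55–12:25, 13:35–13:45, 13:55–14:30.
Restricted to 08:50–15:25: 11:55–12:25, 13:35–13:45, 13:55–14:30.
Common window lengths: 30, 10, 35 min; longest is 35.

35 minutes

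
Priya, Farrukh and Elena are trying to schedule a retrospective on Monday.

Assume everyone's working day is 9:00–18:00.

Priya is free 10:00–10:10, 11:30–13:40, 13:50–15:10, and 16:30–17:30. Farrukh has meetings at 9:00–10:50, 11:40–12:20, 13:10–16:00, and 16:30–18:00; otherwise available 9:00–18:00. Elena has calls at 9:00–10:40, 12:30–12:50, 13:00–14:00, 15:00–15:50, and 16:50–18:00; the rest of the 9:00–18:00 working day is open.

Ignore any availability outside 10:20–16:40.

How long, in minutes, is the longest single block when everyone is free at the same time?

Farrukh free within 09:00–18:00: 10:50–11:40, 12:20–13:10, 16:00–16:30.
Elena free within 09:00–18:00: 10:40–12:30, 12:50–13:00, 14:00–15:00, 15:50–16:50.
Priya ∩ Farrukh: 11:30–11:40, 12:20–13:10.
Priya ∩ Farrukh ∩ Elena: 11:30–11:40, 12:20–12:30, 12:50–13:00.
Restricted to 10:20–16:40: 11:30–11:40, 12:20–12:30, 12:50–13:00.
Common window lengths: 10, 10, 10 min; longest is 10.

10 minutes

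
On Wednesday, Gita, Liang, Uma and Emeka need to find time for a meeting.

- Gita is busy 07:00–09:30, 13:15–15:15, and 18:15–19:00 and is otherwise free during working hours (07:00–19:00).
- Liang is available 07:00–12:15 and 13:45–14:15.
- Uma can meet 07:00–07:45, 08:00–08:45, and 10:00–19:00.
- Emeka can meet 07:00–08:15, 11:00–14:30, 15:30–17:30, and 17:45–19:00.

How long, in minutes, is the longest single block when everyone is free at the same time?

Gita free within 07:00–19:00: 09:30–13:15, 15:15–18:15.
Gita ∩ Liang: 09:30–12:15.
Gita ∩ Liang ∩ Uma: 10:00–12:15.
Gita ∩ Liang ∩ Uma ∩ Emeka: 11:00–12:15.
Single common window of 75 minutes.

75 minutes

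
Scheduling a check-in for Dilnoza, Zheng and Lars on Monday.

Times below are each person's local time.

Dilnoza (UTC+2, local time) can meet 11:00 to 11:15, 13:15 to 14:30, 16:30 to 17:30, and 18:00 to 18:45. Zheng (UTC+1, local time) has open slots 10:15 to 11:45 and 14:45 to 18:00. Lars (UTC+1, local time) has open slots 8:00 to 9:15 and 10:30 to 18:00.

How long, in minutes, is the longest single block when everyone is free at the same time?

Dilnoza → UTC: 09:00–09:15, 11:15–12:30, 14:30–15:30, 16:00–16:45.
Zheng → UTC: 09:15–10:45, 13:45–17:00.
Lars → UTC: 07:00–08:15, 09:30–17:00.
Dilnoza ∩ Zheng: 14:30–15:30, 16:00–16:45.
Dilnoza ∩ Zheng ∩ Lars: 14:30–15:30, 16:00–16:45.
Common window lengths: 60, 45 min; longest is 60.

60 minutes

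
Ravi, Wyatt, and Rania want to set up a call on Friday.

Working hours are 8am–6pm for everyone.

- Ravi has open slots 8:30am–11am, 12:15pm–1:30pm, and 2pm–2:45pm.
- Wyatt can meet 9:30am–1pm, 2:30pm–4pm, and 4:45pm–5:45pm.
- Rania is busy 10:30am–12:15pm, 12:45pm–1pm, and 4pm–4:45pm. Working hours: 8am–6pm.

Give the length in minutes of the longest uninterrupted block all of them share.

60 minutes

Rania free within 08:00–18:00: 08:00–10:30, 12:15–12:45, 13:00–16:00, 16:45–18:00.
Ravi ∩ Wyatt: 09:30–11:00, 12:15–13:00, 14:30–14:45.
Ravi ∩ Wyatt ∩ Rania: 09:30–10:30, 12:15–12:45, 14:30–14:45.
Common window lengths: 60, 30, 15 min; longest is 60.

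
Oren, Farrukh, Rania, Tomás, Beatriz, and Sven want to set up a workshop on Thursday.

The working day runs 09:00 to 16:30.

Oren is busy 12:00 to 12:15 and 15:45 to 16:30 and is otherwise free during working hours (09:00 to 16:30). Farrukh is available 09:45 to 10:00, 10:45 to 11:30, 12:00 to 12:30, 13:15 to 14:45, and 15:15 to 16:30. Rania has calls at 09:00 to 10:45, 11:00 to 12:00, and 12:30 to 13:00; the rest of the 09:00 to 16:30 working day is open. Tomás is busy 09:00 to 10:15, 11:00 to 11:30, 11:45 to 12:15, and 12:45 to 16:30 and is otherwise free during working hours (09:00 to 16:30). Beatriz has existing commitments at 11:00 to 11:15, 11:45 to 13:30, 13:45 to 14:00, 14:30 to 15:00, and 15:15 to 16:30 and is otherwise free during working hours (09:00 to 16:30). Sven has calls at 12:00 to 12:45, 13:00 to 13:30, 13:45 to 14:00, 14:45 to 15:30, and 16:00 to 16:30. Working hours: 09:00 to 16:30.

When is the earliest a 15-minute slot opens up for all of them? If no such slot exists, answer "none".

Oren free within 09:00–16:30: 09:00–12:00, 12:15–15:45.
Rania free within 09:00–16:30: 10:45–11:00, 12:00–12:30, 13:00–16:30.
Tomás free within 09:00–16:30: 10:15–11:00, 11:30–11:45, 12:15–12:45.
Beatriz free within 09:00–16:30: 09:00–11:00, 11:15–11:45, 13:30–13:45, 14:00–14:30, 15:00–15:15.
Sven free within 09:00–16:30: 09:00–12:00, 12:45–13:00, 13:30–13:45, 14:00–14:45, 15:30–16:00.
Oren ∩ Farrukh: 09:45–10:00, 10:45–11:30, 12:15–12:30, 13:15–14:45, 15:15–15:45.
Oren ∩ Farrukh ∩ Rania: 10:45–11:00, 12:15–12:30, 13:15–14:45, 15:15–15:45.
Oren ∩ Farrukh ∩ Rania ∩ Tomás: 10:45–11:00, 12:15–12:30.
Oren ∩ Farrukh ∩ Rania ∩ Tomás ∩ Beatriz: 10:45–11:00.
Oren ∩ Farrukh ∩ Rania ∩ Tomás ∩ Beatriz ∩ Sven: 10:45–11:00.
Windows ≥ 15 min: 10:45–11:00.
Earliest such window starts at 10:45.

10:45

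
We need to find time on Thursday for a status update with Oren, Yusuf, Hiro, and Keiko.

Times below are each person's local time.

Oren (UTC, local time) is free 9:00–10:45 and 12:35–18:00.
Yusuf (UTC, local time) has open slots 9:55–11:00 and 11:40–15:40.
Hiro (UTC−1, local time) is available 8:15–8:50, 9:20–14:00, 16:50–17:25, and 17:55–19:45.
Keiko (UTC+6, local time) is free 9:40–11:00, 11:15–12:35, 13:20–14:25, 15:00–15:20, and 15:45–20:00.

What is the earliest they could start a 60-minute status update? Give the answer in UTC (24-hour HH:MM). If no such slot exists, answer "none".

12:35

Oren → UTC: 09:00–10:45, 12:35–18:00.
Yusuf → UTC: 09:55–11:00, 11:40–15:40.
Hiro → UTC: 09:15–09:50, 10:20–15:00, 17:50–18:25, 18:55–20:45.
Keiko → UTC: 03:40–05:00, 05:15–06:35, 07:20–08:25, 09:00–09:20, 09:45–14:00.
Oren ∩ Yusuf: 09:55–10:45, 12:35–15:40.
Oren ∩ Yusuf ∩ Hiro: 10:20–10:45, 12:35–15:00.
Oren ∩ Yusuf ∩ Hiro ∩ Keiko: 10:20–10:45, 12:35–14:00.
Windows ≥ 60 min: 12:35–14:00.
Earliest such window starts at 12:35.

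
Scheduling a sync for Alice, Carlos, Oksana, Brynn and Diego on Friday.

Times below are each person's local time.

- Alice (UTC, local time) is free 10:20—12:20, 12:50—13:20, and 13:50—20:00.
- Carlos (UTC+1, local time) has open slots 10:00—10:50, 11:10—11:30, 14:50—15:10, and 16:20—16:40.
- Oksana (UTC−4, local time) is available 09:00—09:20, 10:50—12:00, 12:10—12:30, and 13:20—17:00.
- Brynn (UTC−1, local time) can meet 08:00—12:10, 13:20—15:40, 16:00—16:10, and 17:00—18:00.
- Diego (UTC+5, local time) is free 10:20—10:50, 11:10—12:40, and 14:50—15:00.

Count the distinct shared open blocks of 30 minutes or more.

Alice → UTC: 10:20–12:20, 12:50–13:20, 13:50–20:00.
Carlos → UTC: 09:00–09:50, 10:10–10:30, 13:50–14:10, 15:20–15:40.
Oksana → UTC: 13:00–13:20, 14:50–16:00, 16:10–16:30, 17:20–21:00.
Brynn → UTC: 09:00–13:10, 14:20–16:40, 17:00–17:10, 18:00–19:00.
Diego → UTC: 05:20–05:50, 06:10–07:40, 09:50–10:00.
Alice ∩ Carlos: 10:20–10:30, 13:50–14:10, 15:20–15:40.
Alice ∩ Carlos ∩ Oksana: 15:20–15:40.
Alice ∩ Carlos ∩ Oksana ∩ Brynn: 15:20–15:40.
Alice ∩ Carlos ∩ Oksana ∩ Brynn ∩ Diego: (none).
Windows ≥ 30 min: (none).
That's 0 windows.

0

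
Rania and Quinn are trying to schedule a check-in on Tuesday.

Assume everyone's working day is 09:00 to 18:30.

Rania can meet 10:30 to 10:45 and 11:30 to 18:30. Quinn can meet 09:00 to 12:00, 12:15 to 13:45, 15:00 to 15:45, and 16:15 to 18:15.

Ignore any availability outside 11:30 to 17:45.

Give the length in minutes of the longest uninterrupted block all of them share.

90 minutes

Rania ∩ Quinn: 10:30–10:45, 11:30–12:00, 12:15–13:45, 15:00–15:45, 16:15–18:15.
Restricted to 11:30–17:45: 11:30–12:00, 12:15–13:45, 15:00–15:45, 16:15–17:45.
Common window lengths: 30, 90, 45, 90 min; longest is 90.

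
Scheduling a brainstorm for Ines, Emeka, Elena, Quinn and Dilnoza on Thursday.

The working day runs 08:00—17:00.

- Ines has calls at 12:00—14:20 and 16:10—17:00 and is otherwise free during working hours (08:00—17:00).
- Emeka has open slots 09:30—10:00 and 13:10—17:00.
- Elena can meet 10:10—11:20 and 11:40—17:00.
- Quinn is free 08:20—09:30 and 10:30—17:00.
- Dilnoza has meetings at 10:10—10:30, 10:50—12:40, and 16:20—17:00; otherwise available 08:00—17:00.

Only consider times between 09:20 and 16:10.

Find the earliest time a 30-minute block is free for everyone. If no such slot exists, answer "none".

14:20

Ines free within 08:00–17:00: 08:00–12:00, 14:20–16:10.
Dilnoza free within 08:00–17:00: 08:00–10:10, 10:30–10:50, 12:40–16:20.
Ines ∩ Emeka: 09:30–10:00, 14:20–16:10.
Ines ∩ Emeka ∩ Elena: 14:20–16:10.
Ines ∩ Emeka ∩ Elena ∩ Quinn: 14:20–16:10.
Ines ∩ Emeka ∩ Elena ∩ Quinn ∩ Dilnoza: 14:20–16:10.
Restricted to 09:20–16:10: 14:20–16:10.
Windows ≥ 30 min: 14:20–16:10.
Earliest such window starts at 14:20.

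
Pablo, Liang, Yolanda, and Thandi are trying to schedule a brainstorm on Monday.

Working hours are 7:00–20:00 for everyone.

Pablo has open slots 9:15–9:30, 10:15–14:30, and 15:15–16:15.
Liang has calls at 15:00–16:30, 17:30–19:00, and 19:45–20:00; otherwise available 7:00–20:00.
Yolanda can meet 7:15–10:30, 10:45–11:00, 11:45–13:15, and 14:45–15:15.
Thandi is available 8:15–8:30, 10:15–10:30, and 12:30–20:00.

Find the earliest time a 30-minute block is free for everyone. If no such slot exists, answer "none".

Liang free within 07:00–20:00: 07:00–15:00, 16:30–17:30, 19:00–19:45.
Pablo ∩ Liang: 09:15–09:30, 10:15–14:30.
Pablo ∩ Liang ∩ Yolanda: 09:15–09:30, 10:15–10:30, 10:45–11:00, 11:45–13:15.
Pablo ∩ Liang ∩ Yolanda ∩ Thandi: 10:15–10:30, 12:30–13:15.
Windows ≥ 30 min: 12:30–13:15.
Earliest such window starts at 12:30.

12:30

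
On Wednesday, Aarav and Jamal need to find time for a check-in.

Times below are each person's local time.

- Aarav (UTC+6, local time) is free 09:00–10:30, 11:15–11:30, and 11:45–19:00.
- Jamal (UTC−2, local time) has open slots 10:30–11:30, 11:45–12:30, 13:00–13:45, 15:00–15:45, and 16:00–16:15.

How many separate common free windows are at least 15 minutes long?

Aarav → UTC: 03:00–04:30, 05:15–05:30, 05:45–13:00.
Jamal → UTC: 12:30–13:30, 13:45–14:30, 15:00–15:45, 17:00–17:45, 18:00–18:15.
Aarav ∩ Jamal: 12:30–13:00.
Windows ≥ 15 min: 12:30–13:00.
That's 1 window.

1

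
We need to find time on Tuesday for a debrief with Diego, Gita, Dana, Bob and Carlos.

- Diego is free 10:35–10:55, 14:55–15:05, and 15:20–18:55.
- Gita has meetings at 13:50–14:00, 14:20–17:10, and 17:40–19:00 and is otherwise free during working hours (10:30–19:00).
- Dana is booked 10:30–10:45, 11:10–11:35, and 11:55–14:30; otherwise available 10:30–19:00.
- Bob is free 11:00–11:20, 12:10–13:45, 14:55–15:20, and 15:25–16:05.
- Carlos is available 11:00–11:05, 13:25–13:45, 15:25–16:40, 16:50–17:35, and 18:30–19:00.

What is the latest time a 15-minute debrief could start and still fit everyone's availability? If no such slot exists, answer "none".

Gita free within 10:30–19:00: 10:30–13:50, 14:00–14:20, 17:10–17:40.
Dana free within 10:30–19:00: 10:45–11:10, 11:35–11:55, 14:30–19:00.
Diego ∩ Gita: 10:35–10:55, 17:10–17:40.
Diego ∩ Gita ∩ Dana: 10:45–10:55, 17:10–17:40.
Diego ∩ Gita ∩ Dana ∩ Bob: (none).
Diego ∩ Gita ∩ Dana ∩ Bob ∩ Carlos: (none).
Windows ≥ 15 min: (none).

none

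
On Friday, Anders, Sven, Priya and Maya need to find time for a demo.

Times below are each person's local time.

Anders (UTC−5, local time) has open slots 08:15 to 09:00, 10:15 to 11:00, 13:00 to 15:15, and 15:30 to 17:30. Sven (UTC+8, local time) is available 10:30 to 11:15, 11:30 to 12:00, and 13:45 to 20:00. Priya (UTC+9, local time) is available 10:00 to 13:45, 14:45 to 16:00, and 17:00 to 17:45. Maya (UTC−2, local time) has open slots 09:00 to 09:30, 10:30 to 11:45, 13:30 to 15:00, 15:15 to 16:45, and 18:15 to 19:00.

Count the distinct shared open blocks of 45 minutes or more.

Anders → UTC: 13:15–14:00, 15:15–16:00, 18:00–20:15, 20:30–22:30.
Sven → UTC: 02:30–03:15, 03:30–04:00, 05:45–12:00.
Priya → UTC: 01:00–04:45, 05:45–07:00, 08:00–08:45.
Maya → UTC: 11:00–11:30, 12:30–13:45, 15:30–17:00, 17:15–18:45, 20:15–21:00.
Anders ∩ Sven: (none).
Anders ∩ Sven ∩ Priya: (none).
Anders ∩ Sven ∩ Priya ∩ Maya: (none).
Windows ≥ 45 min: (none).
That's 0 windows.

0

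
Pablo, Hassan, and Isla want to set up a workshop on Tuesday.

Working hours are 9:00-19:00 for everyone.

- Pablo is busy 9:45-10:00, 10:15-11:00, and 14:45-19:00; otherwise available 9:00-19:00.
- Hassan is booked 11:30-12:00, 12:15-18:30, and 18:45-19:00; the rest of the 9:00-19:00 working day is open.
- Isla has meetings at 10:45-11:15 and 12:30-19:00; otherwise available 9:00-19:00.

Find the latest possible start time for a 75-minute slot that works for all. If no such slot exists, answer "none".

Pablo free within 09:00–19:00: 09:00–09:45, 10:00–10:15, 11:00–14:45.
Hassan free within 09:00–19:00: 09:00–11:30, 12:00–12:15, 18:30–18:45.
Isla free within 09:00–19:00: 09:00–10:45, 11:15–12:30.
Pablo ∩ Hassan: 09:00–09:45, 10:00–10:15, 11:00–11:30, 12:00–12:15.
Pablo ∩ Hassan ∩ Isla: 09:00–09:45, 10:00–10:15, 11:15–11:30, 12:00–12:15.
Windows ≥ 75 min: (none).

none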